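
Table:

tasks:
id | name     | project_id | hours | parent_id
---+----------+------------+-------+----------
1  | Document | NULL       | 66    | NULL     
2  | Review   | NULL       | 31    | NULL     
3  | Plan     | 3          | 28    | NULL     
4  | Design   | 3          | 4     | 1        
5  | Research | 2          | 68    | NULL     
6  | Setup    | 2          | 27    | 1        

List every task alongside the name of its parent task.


This is a self-join: tasks is joined to a second copy of itself, matching each row's parent_id to another row's id. Use LEFT JOIN so rows with parent_id=NULL are kept.
  - task 1 (Document): parent_id=NULL -> NULL
  - task 2 (Review): parent_id=NULL -> NULL
  - task 3 (Plan): parent_id=NULL -> NULL
  - task 4 (Design): parent_id=1 -> Document
  - task 5 (Research): parent_id=NULL -> NULL
  - task 6 (Setup): parent_id=1 -> Document

SQL:
SELECT a.name AS item, b.name AS parent
FROM tasks a
LEFT JOIN tasks b ON a.parent_id = b.id

Result:
item     | parent  
---------+---------
Document | NULL    
Review   | NULL    
Plan     | NULL    
Design   | Document
Research | NULL    
Setup    | Document


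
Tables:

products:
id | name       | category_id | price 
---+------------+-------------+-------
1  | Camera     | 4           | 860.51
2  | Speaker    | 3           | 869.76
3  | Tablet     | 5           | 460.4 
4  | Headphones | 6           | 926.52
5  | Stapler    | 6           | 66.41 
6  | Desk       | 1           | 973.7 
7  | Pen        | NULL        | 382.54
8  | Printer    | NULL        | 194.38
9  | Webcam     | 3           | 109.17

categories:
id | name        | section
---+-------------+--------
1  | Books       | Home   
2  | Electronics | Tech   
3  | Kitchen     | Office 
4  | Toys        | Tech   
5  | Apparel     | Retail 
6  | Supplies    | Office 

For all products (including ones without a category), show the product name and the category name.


LEFT JOIN keeps every row from products (the left table); where category_id has no match in categories, the category columns become NULL. Walk through each product:
  - product 1 (Camera): category_id=4 -> matches Toys
  - product 2 (Speaker): category_id=3 -> matches Kitchen
  - product 3 (Tablet): category_id=5 -> matches Apparel
  - product 4 (Headphones): category_id=6 -> matches Supplies
  - product 5 (Stapler): category_id=6 -> matches Supplies
  - product 6 (Desk): category_id=1 -> matches Books
  - product 7 (Pen): category_id=NULL, no match -> kept with NULL
  - product 8 (Printer): category_id=NULL, no match -> kept with NULL
  - product 9 (Webcam): category_id=3 -> matches Kitchen
All 9 rows appear; 2 have NULL category.

SQL:
SELECT a.name, b.name AS category
FROM products a
LEFT JOIN categories b ON a.category_id = b.id

Result:
name       | category
-----------+---------
Camera     | Toys    
Speaker    | Kitchen 
Tablet     | Apparel 
Headphones | Supplies
Stapler    | Supplies
Desk       | Books   
Pen        | NULL    
Printer    | NULL    
Webcam     | Kitchen 


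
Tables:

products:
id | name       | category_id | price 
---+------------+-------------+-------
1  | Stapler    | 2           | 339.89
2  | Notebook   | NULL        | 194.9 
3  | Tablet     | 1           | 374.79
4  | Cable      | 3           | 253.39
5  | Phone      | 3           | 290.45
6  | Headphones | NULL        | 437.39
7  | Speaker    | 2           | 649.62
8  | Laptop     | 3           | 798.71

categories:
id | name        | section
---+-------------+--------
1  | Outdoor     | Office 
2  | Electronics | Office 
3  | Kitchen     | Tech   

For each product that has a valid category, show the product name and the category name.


INNER JOIN keeps only products rows whose category_id matches an id in categories. Walk through each product:
  - product 1 (Stapler): category_id=2 -> matches Electronics
  - product 2 (Notebook): category_id=NULL, no match -> dropped
  - product 3 (Tablet): category_id=1 -> matches Outdoor
  - product 4 (Cable): category_id=3 -> matches Kitchen
  - product 5 (Phone): category_id=3 -> matches Kitchen
  - product 6 (Headphones): category_id=NULL, no match -> dropped
  - product 7 (Speaker): category_id=2 -> matches Electronics
  - product 8 (Laptop): category_id=3 -> matches Kitchen
So 2 of 8 rows are dropped.

SQL:
SELECT a.name, b.name AS category
FROM products a
INNER JOIN categories b ON a.category_id = b.id

Result:
name    | category   
--------+------------
Stapler | Electronics
Tablet  | Outdoor    
Cable   | Kitchen    
Phone   | Kitchen    
Speaker | Electronics
Laptop  | Kitchen    


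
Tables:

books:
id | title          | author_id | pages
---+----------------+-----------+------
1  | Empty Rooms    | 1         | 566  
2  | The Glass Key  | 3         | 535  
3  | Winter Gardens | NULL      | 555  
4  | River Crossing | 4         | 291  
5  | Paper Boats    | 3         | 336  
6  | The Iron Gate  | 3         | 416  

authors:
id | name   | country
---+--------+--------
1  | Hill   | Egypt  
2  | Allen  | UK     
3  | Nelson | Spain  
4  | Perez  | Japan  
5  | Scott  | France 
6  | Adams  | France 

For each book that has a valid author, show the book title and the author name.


INNER JOIN keeps only books rows whose author_id matches an id in authors. Walk through each book:
  - book 1 (Empty Rooms): author_id=1 -> matches Hill
  - book 2 (The Glass Key): author_id=3 -> matches Nelson
  - book 3 (Winter Gardens): author_id=NULL, no match -> dropped
  - book 4 (River Crossing): author_id=4 -> matches Perez
  - book 5 (Paper Boats): author_id=3 -> matches Nelson
  - book 6 (The Iron Gate): author_id=3 -> matches Nelson
So 1 of 6 rows is dropped.

SQL:
SELECT a.title, b.name AS author
FROM books a
INNER JOIN authors b ON a.author_id = b.id

Result:
title          | author
---------------+-------
Empty Rooms    | Hill  
The Glass Key  | Nelson
River Crossing | Perez 
Paper Boats    | Nelson
The Iron Gate  | Nelson


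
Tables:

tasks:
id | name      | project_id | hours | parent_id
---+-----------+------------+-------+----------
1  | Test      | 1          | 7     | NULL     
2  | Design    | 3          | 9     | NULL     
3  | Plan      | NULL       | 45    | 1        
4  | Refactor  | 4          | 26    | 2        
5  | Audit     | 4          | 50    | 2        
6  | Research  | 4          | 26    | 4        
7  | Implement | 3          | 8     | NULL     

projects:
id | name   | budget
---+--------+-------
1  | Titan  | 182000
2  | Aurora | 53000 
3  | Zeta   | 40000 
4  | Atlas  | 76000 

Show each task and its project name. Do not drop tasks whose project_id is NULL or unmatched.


LEFT JOIN keeps every row from tasks (the left table); where project_id has no match in projects, the project columns become NULL. Walk through each task:
  - task 1 (Test): project_id=1 -> matches Titan
  - task 2 (Design): project_id=3 -> matches Zeta
  - task 3 (Plan): project_id=NULL, no match -> kept with NULL
  - task 4 (Refactor): project_id=4 -> matches Atlas
  - task 5 (Audit): project_id=4 -> matches Atlas
  - task 6 (Research): project_id=4 -> matches Atlas
  - task 7 (Implement): project_id=3 -> matches Zeta
All 7 rows appear; 1 has NULL project.

SQL:
SELECT a.name, b.name AS project
FROM tasks a
LEFT JOIN projects b ON a.project_id = b.id

Result:
name      | project
----------+--------
Test      | Titan  
Design    | Zeta   
Plan      | NULL   
Refactor  | Atlas  
Audit     | Atlas  
Research  | Atlas  
Implement | Zeta   


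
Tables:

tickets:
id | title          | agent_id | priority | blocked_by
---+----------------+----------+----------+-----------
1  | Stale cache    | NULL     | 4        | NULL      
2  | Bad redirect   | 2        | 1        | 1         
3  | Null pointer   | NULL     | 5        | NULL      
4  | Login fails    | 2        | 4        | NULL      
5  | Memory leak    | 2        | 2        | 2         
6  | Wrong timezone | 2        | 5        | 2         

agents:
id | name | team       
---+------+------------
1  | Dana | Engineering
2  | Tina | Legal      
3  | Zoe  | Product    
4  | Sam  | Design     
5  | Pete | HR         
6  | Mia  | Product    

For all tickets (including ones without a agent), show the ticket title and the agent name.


LEFT JOIN keeps every row from tickets (the left table); where agent_id has no match in agents, the agent columns become NULL. Walk through each ticket:
  - ticket 1 (Stale cache): agent_id=NULL, no match -> kept with NULL
  - ticket 2 (Bad redirect): agent_id=2 -> matches Tina
  - ticket 3 (Null pointer): agent_id=NULL, no match -> kept with NULL
  - ticket 4 (Login fails): agent_id=2 -> matches Tina
  - ticket 5 (Memory leak): agent_id=2 -> matches Tina
  - ticket 6 (Wrong timezone): agent_id=2 -> matches Tina
All 6 rows appear; 2 have NULL agent.

SQL:
SELECT a.title, b.name AS agent
FROM tickets a
LEFT JOIN agents b ON a.agent_id = b.id

Result:
title          | agent
---------------+------
Stale cache    | NULL 
Bad redirect   | Tina 
Null pointer   | NULL 
Login fails    | Tina 
Memory leak    | Tina 
Wrong timezone | Tina 


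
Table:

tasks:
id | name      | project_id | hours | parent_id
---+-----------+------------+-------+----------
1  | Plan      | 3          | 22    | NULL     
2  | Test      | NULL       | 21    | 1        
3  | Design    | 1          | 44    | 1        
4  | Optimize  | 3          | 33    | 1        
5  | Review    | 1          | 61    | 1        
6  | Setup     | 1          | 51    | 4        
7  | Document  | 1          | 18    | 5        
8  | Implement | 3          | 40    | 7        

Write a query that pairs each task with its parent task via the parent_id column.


This is a self-join: tasks is joined to a second copy of itself, matching each row's parent_id to another row's id. Use LEFT JOIN so rows with parent_id=NULL are kept.
  - task 1 (Plan): parent_id=NULL -> NULL
  - task 2 (Test): parent_id=1 -> Plan
  - task 3 (Design): parent_id=1 -> Plan
  - task 4 (Optimize): parent_id=1 -> Plan
  - task 5 (Review): parent_id=1 -> Plan
  - task 6 (Setup): parent_id=4 -> Optimize
  - task 7 (Document): parent_id=5 -> Review
  - task 8 (Implement): parent_id=7 -> Document

SQL:
SELECT a.name AS item, b.name AS parent
FROM tasks a
LEFT JOIN tasks b ON a.parent_id = b.id

Result:
item      | parent  
----------+---------
Plan      | NULL    
Test      | Plan    
Design    | Plan    
Optimize  | Plan    
Review    | Plan    
Setup     | Optimize
Document  | Review  
Implement | Document


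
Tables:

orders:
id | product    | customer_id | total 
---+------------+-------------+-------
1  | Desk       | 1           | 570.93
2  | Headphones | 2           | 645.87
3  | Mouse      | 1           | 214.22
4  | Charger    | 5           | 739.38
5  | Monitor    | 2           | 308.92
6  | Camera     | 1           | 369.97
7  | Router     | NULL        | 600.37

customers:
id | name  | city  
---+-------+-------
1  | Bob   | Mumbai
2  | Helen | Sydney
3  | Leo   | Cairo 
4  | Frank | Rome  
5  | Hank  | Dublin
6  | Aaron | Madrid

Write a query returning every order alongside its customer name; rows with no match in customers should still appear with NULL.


LEFT JOIN keeps every row from orders (the left table); where customer_id has no match in customers, the customer columns become NULL. Walk through each order:
  - order 1 (Desk): customer_id=1 -> matches Bob
  - order 2 (Headphones): customer_id=2 -> matches Helen
  - order 3 (Mouse): customer_id=1 -> matches Bob
  - order 4 (Charger): customer_id=5 -> matches Hank
  - order 5 (Monitor): customer_id=2 -> matches Helen
  - order 6 (Camera): customer_id=1 -> matches Bob
  - order 7 (Router): customer_id=NULL, no match -> kept with NULL
All 7 rows appear; 1 has NULL customer.

SQL:
SELECT a.product, b.name AS customer
FROM orders a
LEFT JOIN customers b ON a.customer_id = b.id

Result:
product    | customer
-----------+---------
Desk       | Bob     
Headphones | Helen   
Mouse      | Bob     
Charger    | Hank    
Monitor    | Helen   
Camera     | Bob     
Router     | NULL    


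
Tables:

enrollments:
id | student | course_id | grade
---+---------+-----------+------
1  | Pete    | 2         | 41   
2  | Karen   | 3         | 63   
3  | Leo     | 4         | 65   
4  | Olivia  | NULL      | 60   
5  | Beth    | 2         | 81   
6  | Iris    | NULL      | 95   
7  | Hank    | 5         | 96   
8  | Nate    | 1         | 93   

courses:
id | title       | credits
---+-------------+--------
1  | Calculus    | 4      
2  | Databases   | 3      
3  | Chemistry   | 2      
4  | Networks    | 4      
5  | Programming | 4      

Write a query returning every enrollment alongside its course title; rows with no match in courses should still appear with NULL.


LEFT JOIN keeps every row from enrollments (the left table); where course_id has no match in courses, the course columns become NULL. Walk through each enrollment:
  - enrollment 1 (Pete): course_id=2 -> matches Databases
  - enrollment 2 (Karen): course_id=3 -> matches Chemistry
  - enrollment 3 (Leo): course_id=4 -> matches Networks
  - enrollment 4 (Olivia): course_id=NULL, no match -> kept with NULL
  - enrollment 5 (Beth): course_id=2 -> matches Databases
  - enrollment 6 (Iris): course_id=NULL, no match -> kept with NULL
  - enrollment 7 (Hank): course_id=5 -> matches Programming
  - enrollment 8 (Nate): course_id=1 -> matches Calculus
All 8 rows appear; 2 have NULL course.

SQL:
SELECT a.student, b.title AS course
FROM enrollments a
LEFT JOIN courses b ON a.course_id = b.id

Result:
student | course     
--------+------------
Pete    | Databases  
Karen   | Chemistry  
Leo     | Networks   
Olivia  | NULL       
Beth    | Databases  
Iris    | NULL       
Hank    | Programming
Nate    | Calculus   


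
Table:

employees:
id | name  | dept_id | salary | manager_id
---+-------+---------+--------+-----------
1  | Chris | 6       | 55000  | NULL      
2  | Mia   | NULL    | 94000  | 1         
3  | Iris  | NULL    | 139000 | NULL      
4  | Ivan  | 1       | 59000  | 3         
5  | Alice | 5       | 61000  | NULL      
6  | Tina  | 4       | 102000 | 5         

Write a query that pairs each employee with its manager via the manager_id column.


This is a self-join: employees is joined to a second copy of itself, matching each row's manager_id to another row's id. Use LEFT JOIN so rows with manager_id=NULL are kept.
  - employee 1 (Chris): manager_id=NULL -> NULL
  - employee 2 (Mia): manager_id=1 -> Chris
  - employee 3 (Iris): manager_id=NULL -> NULL
  - employee 4 (Ivan): manager_id=3 -> Iris
  - employee 5 (Alice): manager_id=NULL -> NULL
  - employee 6 (Tina): manager_id=5 -> Alice

SQL:
SELECT a.name AS item, b.name AS manager
FROM employees a
LEFT JOIN employees b ON a.manager_id = b.id

Result:
item  | manager
------+--------
Chris | NULL   
Mia   | Chris  
Iris  | NULL   
Ivan  | Iris   
Alice | NULL   
Tina  | Alice  


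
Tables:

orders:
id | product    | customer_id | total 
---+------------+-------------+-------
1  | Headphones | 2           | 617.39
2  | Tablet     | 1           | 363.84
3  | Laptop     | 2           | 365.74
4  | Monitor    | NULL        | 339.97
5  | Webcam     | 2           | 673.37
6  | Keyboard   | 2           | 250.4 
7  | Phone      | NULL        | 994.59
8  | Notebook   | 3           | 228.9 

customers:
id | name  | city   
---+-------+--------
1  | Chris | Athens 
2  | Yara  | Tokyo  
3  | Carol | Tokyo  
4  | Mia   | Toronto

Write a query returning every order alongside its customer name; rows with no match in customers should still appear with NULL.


LEFT JOIN keeps every row from orders (the left table); where customer_id has no match in customers, the customer columns become NULL. Walk through each order:
  - order 1 (Headphones): customer_id=2 -> matches Yara
  - order 2 (Tablet): customer_id=1 -> matches Chris
  - order 3 (Laptop): customer_id=2 -> matches Yara
  - order 4 (Monitor): customer_id=NULL, no match -> kept with NULL
  - order 5 (Webcam): customer_id=2 -> matches Yara
  - order 6 (Keyboard): customer_id=2 -> matches Yara
  - order 7 (Phone): customer_id=NULL, no match -> kept with NULL
  - order 8 (Notebook): customer_id=3 -> matches Carol
All 8 rows appear; 2 have NULL customer.

SQL:
SELECT a.product, b.name AS customer
FROM orders a
LEFT JOIN customers b ON a.customer_id = b.id

Result:
product    | customer
-----------+---------
Headphones | Yara    
Tablet     | Chris   
Laptop     | Yara    
Monitor    | NULL    
Webcam     | Yara    
Keyboard   | Yara    
Phone      | NULL    
Notebook   | Carol   


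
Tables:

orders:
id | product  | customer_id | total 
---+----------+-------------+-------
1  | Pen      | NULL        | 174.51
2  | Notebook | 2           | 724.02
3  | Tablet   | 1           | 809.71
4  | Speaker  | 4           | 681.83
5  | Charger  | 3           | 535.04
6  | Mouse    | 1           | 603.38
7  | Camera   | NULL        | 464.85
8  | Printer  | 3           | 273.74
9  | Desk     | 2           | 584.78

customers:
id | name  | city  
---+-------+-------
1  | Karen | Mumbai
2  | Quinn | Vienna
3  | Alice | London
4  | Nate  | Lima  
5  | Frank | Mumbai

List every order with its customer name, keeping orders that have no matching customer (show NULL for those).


LEFT JOIN keeps every row from orders (the left table); where customer_id has no match in customers, the customer columns become NULL. Walk through each order:
  - order 1 (Pen): customer_id=NULL, no match -> kept with NULL
  - order 2 (Notebook): customer_id=2 -> matches Quinn
  - order 3 (Tablet): customer_id=1 -> matches Karen
  - order 4 (Speaker): customer_id=4 -> matches Nate
  - order 5 (Charger): customer_id=3 -> matches Alice
  - order 6 (Mouse): customer_id=1 -> matches Karen
  - order 7 (Camera): customer_id=NULL, no match -> kept with NULL
  - order 8 (Printer): customer_id=3 -> matches Alice
  - order 9 (Desk): customer_id=2 -> matches Quinn
All 9 rows appear; 2 have NULL customer.

SQL:
SELECT a.product, b.name AS customer
FROM orders a
LEFT JOIN customers b ON a.customer_id = b.id

Result:
product  | customer
---------+---------
Pen      | NULL    
Notebook | Quinn   
Tablet   | Karen   
Speaker  | Nate    
Charger  | Alice   
Mouse    | Karen   
Camera   | NULL    
Printer  | Alice   
Desk     | Quinn   


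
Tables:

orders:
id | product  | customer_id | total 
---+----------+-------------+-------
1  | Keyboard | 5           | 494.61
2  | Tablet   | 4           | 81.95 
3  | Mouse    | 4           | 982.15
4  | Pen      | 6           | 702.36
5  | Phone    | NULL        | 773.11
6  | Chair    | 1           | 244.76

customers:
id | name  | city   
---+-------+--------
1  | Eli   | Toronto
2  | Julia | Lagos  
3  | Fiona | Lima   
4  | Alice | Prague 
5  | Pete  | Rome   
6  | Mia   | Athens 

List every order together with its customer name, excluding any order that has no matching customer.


INNER JOIN keeps only orders rows whose customer_id matches an id in customers. Walk through each order:
  - order 1 (Keyboard): customer_id=5 -> matches Pete
  - order 2 (Tablet): customer_id=4 -> matches Alice
  - order 3 (Mouse): customer_id=4 -> matches Alice
  - order 4 (Pen): customer_id=6 -> matches Mia
  - order 5 (Phone): customer_id=NULL, no match -> dropped
  - order 6 (Chair): customer_id=1 -> matches Eli
So 1 of 6 rows is dropped.

SQL:
SELECT a.product, b.name AS customer
FROM orders a
INNER JOIN customers b ON a.customer_id = b.id

Result:
product  | customer
---------+---------
Keyboard | Pete    
Tablet   | Alice   
Mouse    | Alice   
Pen      | Mia     
Chair    | Eli     


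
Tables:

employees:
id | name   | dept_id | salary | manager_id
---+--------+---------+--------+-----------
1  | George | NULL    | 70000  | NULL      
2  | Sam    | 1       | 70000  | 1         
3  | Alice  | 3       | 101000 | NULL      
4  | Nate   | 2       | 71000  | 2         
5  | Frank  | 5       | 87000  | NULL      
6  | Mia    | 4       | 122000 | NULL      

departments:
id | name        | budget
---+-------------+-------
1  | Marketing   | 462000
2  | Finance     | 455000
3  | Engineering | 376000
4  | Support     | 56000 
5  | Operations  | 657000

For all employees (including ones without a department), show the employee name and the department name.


LEFT JOIN keeps every row from employees (the left table); where dept_id has no match in departments, the department columns become NULL. Walk through each employee:
  - employee 1 (George): dept_id=NULL, no match -> kept with NULL
  - employee 2 (Sam): dept_id=1 -> matches Marketing
  - employee 3 (Alice): dept_id=3 -> matches Engineering
  - employee 4 (Nate): dept_id=2 -> matches Finance
  - employee 5 (Frank): dept_id=5 -> matches Operations
  - employee 6 (Mia): dept_id=4 -> matches Support
All 6 rows appear; 1 has NULL department.

SQL:
SELECT a.name, b.name AS department
FROM employees a
LEFT JOIN departments b ON a.dept_id = b.id

Result:
name   | department 
-------+------------
George | NULL       
Sam    | Marketing  
Alice  | Engineering
Nate   | Finance    
Frank  | Operations 
Mia    | Support    


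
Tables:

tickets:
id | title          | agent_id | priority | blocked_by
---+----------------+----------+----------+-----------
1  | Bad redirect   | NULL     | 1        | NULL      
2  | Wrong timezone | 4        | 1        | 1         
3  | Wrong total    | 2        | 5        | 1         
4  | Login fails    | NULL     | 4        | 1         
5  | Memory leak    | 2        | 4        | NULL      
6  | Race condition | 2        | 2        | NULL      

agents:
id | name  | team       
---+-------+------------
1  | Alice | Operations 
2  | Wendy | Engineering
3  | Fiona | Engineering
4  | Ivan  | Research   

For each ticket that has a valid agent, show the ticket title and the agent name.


INNER JOIN keeps only tickets rows whose agent_id matches an id in agents. Walk through each ticket:
  - ticket 1 (Bad redirect): agent_id=NULL, no match -> dropped
  - ticket 2 (Wrong timezone): agent_id=4 -> matches Ivan
  - ticket 3 (Wrong total): agent_id=2 -> matches Wendy
  - ticket 4 (Login fails): agent_id=NULL, no match -> dropped
  - ticket 5 (Memory leak): agent_id=2 -> matches Wendy
  - ticket 6 (Race condition): agent_id=2 -> matches Wendy
So 2 of 6 rows are dropped.

SQL:
SELECT a.title, b.name AS agent
FROM tickets a
INNER JOIN agents b ON a.agent_id = b.id

Result:
title          | agent
---------------+------
Wrong timezone | Ivan 
Wrong total    | Wendy
Memory leak    | Wendy
Race condition | Wendy


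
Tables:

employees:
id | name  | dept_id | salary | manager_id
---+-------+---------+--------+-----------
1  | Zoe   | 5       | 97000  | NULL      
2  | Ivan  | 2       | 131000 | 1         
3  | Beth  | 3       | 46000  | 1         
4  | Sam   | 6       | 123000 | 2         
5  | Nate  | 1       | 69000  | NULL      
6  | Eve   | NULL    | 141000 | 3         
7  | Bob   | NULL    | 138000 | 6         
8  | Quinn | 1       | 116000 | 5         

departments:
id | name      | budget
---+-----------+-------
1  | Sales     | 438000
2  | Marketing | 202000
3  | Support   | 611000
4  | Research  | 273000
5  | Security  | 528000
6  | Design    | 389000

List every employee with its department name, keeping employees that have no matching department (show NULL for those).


LEFT JOIN keeps every row from employees (the left table); where dept_id has no match in departments, the department columns become NULL. Walk through each employee:
  - employee 1 (Zoe): dept_id=5 -> matches Security
  - employee 2 (Ivan): dept_id=2 -> matches Marketing
  - employee 3 (Beth): dept_id=3 -> matches Support
  - employee 4 (Sam): dept_id=6 -> matches Design
  - employee 5 (Nate): dept_id=1 -> matches Sales
  - employee 6 (Eve): dept_id=NULL, no match -> kept with NULL
  - employee 7 (Bob): dept_id=NULL, no match -> kept with NULL
  - employee 8 (Quinn): dept_id=1 -> matches Sales
All 8 rows appear; 2 have NULL department.

SQL:
SELECT a.name, b.name AS department
FROM employees a
LEFT JOIN departments b ON a.dept_id = b.id

Result:
name  | department
------+-----------
Zoe   | Security  
Ivan  | Marketing 
Beth  | Support   
Sam   | Design    
Nate  | Sales     
Eve   | NULL      
Bob   | NULL      
Quinn | Sales     


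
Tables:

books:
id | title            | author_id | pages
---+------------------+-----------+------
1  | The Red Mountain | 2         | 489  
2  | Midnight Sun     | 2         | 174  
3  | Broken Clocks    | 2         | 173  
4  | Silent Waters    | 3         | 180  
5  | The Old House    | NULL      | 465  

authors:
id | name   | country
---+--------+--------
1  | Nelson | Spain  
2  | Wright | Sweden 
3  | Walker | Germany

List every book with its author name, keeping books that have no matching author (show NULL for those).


LEFT JOIN keeps every row from books (the left table); where author_id has no match in authors, the author columns become NULL. Walk through each book:
  - book 1 (The Red Mountain): author_id=2 -> matches Wright
  - book 2 (Midnight Sun): author_id=2 -> matches Wright
  - book 3 (Broken Clocks): author_id=2 -> matches Wright
  - book 4 (Silent Waters): author_id=3 -> matches Walker
  - book 5 (The Old House): author_id=NULL, no match -> kept with NULL
All 5 rows appear; 1 has NULL author.

SQL:
SELECT a.title, b.name AS author
FROM books a
LEFT JOIN authors b ON a.author_id = b.id

Result:
title            | author
-----------------+-------
The Red Mountain | Wright
Midnight Sun     | Wright
Broken Clocks    | Wright
Silent Waters    | Walker
The Old House    | NULL  


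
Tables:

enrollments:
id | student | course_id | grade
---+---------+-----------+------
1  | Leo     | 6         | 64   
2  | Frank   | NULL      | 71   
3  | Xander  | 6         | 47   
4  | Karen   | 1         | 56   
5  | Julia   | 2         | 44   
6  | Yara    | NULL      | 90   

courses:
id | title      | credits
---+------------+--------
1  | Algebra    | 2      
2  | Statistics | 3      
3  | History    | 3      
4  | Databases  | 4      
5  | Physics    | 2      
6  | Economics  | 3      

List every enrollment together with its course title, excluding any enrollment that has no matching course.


INNER JOIN keeps only enrollments rows whose course_id matches an id in courses. Walk through each enrollment:
  - enrollment 1 (Leo): course_id=6 -> matches Economics
  - enrollment 2 (Frank): course_id=NULL, no match -> dropped
  - enrollment 3 (Xander): course_id=6 -> matches Economics
  - enrollment 4 (Karen): course_id=1 -> matches Algebra
  - enrollment 5 (Julia): course_id=2 -> matches Statistics
  - enrollment 6 (Yara): course_id=NULL, no match -> dropped
So 2 of 6 rows are dropped.

SQL:
SELECT a.student, b.title AS course
FROM enrollments a
INNER JOIN courses b ON a.course_id = b.id

Result:
student | course    
--------+-----------
Leo     | Economics 
Xander  | Economics 
Karen   | Algebra   
Julia   | Statistics


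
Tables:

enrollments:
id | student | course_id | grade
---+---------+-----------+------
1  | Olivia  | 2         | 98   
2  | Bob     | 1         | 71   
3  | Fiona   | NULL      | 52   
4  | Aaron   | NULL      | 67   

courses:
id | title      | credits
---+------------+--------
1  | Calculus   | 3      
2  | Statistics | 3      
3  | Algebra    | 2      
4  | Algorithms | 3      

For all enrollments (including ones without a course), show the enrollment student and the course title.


LEFT JOIN keeps every row from enrollments (the left table); where course_id has no match in courses, the course columns become NULL. Walk through each enrollment:
  - enrollment 1 (Olivia): course_id=2 -> matches Statistics
  - enrollment 2 (Bob): course_id=1 -> matches Calculus
  - enrollment 3 (Fiona): course_id=NULL, no match -> kept with NULL
  - enrollment 4 (Aaron): course_id=NULL, no match -> kept with NULL
All 4 rows appear; 2 have NULL course.

SQL:
SELECT a.student, b.title AS course
FROM enrollments a
LEFT JOIN courses b ON a.course_id = b.id

Result:
student | course    
--------+-----------
Olivia  | Statistics
Bob     | Calculus  
Fiona   | NULL      
Aaron   | NULL      


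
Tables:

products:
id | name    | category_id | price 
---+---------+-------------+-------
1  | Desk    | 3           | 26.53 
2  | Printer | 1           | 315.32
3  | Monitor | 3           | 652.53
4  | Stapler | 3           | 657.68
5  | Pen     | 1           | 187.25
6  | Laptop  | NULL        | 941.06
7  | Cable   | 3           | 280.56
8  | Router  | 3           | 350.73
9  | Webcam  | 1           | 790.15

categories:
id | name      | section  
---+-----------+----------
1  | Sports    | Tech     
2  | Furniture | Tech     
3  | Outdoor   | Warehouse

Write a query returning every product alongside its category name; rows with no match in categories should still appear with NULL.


LEFT JOIN keeps every row from products (the left table); where category_id has no match in categories, the category columns become NULL. Walk through each product:
  - product 1 (Desk): category_id=3 -> matches Outdoor
  - product 2 (Printer): category_id=1 -> matches Sports
  - product 3 (Monitor): category_id=3 -> matches Outdoor
  - product 4 (Stapler): category_id=3 -> matches Outdoor
  - product 5 (Pen): category_id=1 -> matches Sports
  - product 6 (Laptop): category_id=NULL, no match -> kept with NULL
  - product 7 (Cable): category_id=3 -> matches Outdoor
  - product 8 (Router): category_id=3 -> matches Outdoor
  - product 9 (Webcam): category_id=1 -> matches Sports
All 9 rows appear; 1 has NULL category.

SQL:
SELECT a.name, b.name AS category
FROM products a
LEFT JOIN categories b ON a.category_id = b.id

Result:
name    | category
--------+---------
Desk    | Outdoor 
Printer | Sports  
Monitor | Outdoor 
Stapler | Outdoor 
Pen     | Sports  
Laptop  | NULL    
Cable   | Outdoor 
Router  | Outdoor 
Webcam  | Sports  


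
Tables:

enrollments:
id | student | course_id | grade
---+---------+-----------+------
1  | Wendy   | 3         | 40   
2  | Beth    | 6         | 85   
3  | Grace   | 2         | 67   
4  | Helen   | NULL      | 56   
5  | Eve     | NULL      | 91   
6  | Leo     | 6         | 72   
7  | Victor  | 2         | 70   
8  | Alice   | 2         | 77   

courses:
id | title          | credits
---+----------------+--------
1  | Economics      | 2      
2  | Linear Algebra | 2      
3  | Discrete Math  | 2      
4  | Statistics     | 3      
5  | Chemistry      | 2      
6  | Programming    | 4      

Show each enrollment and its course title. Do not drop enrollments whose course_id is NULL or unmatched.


LEFT JOIN keeps every row from enrollments (the left table); where course_id has no match in courses, the course columns become NULL. Walk through each enrollment:
  - enrollment 1 (Wendy): course_id=3 -> matches Discrete Math
  - enrollment 2 (Beth): course_id=6 -> matches Programming
  - enrollment 3 (Grace): course_id=2 -> matches Linear Algebra
  - enrollment 4 (Helen): course_id=NULL, no match -> kept with NULL
  - enrollment 5 (Eve): course_id=NULL, no match -> kept with NULL
  - enrollment 6 (Leo): course_id=6 -> matches Programming
  - enrollment 7 (Victor): course_id=2 -> matches Linear Algebra
  - enrollment 8 (Alice): course_id=2 -> matches Linear Algebra
All 8 rows appear; 2 have NULL course.

SQL:
SELECT a.student, b.title AS course
FROM enrollments a
LEFT JOIN courses b ON a.course_id = b.id

Result:
student | course        
--------+---------------
Wendy   | Discrete Math 
Beth    | Programming   
Grace   | Linear Algebra
Helen   | NULL          
Eve     | NULL          
Leo     | Programming   
Victor  | Linear Algebra
Alice   | Linear Algebra


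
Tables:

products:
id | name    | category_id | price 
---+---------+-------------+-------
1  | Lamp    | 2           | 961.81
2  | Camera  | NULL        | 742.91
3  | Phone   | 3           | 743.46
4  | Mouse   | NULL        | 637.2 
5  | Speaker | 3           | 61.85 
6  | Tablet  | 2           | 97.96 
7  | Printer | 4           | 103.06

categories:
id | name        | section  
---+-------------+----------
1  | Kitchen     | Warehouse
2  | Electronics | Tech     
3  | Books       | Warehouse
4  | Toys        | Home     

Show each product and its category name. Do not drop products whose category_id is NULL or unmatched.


LEFT JOIN keeps every row from products (the left table); where category_id has no match in categories, the category columns become NULL. Walk through each product:
  - product 1 (Lamp): category_id=2 -> matches Electronics
  - product 2 (Camera): category_id=NULL, no match -> kept with NULL
  - product 3 (Phone): category_id=3 -> matches Books
  - product 4 (Mouse): category_id=NULL, no match -> kept with NULL
  - product 5 (Speaker): category_id=3 -> matches Books
  - product 6 (Tablet): category_id=2 -> matches Electronics
  - product 7 (Printer): category_id=4 -> matches Toys
All 7 rows appear; 2 have NULL category.

SQL:
SELECT a.name, b.name AS category
FROM products a
LEFT JOIN categories b ON a.category_id = b.id

Result:
name    | category   
--------+------------
Lamp    | Electronics
Camera  | NULL       
Phone   | Books      
Mouse   | NULL       
Speaker | Books      
Tablet  | Electronics
Printer | Toys       


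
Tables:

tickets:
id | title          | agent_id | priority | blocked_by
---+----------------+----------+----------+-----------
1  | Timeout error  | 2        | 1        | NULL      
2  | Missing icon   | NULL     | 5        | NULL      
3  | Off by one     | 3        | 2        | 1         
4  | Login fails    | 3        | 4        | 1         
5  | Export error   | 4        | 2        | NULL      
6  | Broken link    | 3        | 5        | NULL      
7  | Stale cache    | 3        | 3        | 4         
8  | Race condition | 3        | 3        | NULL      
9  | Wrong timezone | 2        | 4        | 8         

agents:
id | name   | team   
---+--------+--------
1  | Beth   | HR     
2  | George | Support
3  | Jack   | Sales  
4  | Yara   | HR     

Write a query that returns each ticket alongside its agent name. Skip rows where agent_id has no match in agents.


INNER JOIN keeps only tickets rows whose agent_id matches an id in agents. Walk through each ticket:
  - ticket 1 (Timeout error): agent_id=2 -> matches George
  - ticket 2 (Missing icon): agent_id=NULL, no match -> dropped
  - ticket 3 (Off by one): agent_id=3 -> matches Jack
  - ticket 4 (Login fails): agent_id=3 -> matches Jack
  - ticket 5 (Export error): agent_id=4 -> matches Yara
  - ticket 6 (Broken link): agent_id=3 -> matches Jack
  - ticket 7 (Stale cache): agent_id=3 -> matches Jack
  - ticket 8 (Race condition): agent_id=3 -> matches Jack
  - ticket 9 (Wrong timezone): agent_id=2 -> matches George
So 1 of 9 rows is dropped.

SQL:
SELECT a.title, b.name AS agent
FROM tickets a
INNER JOIN agents b ON a.agent_id = b.id

Result:
title          | agent 
---------------+-------
Timeout error  | George
Off by one     | Jack  
Login fails    | Jack  
Export error   | Yara  
Broken link    | Jack  
Stale cache    | Jack  
Race condition | Jack  
Wrong timezone | George


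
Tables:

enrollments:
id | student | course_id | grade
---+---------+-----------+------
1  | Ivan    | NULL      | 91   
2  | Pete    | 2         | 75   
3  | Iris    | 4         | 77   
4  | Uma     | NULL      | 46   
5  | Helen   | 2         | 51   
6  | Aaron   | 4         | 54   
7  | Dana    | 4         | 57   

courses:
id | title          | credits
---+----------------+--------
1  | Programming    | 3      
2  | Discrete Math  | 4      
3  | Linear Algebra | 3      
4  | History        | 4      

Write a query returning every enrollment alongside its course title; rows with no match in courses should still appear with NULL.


LEFT JOIN keeps every row from enrollments (the left table); where course_id has no match in courses, the course columns become NULL. Walk through each enrollment:
  - enrollment 1 (Ivan): course_id=NULL, no match -> kept with NULL
  - enrollment 2 (Pete): course_id=2 -> matches Discrete Math
  - enrollment 3 (Iris): course_id=4 -> matches History
  - enrollment 4 (Uma): course_id=NULL, no match -> kept with NULL
  - enrollment 5 (Helen): course_id=2 -> matches Discrete Math
  - enrollment 6 (Aaron): course_id=4 -> matches History
  - enrollment 7 (Dana): course_id=4 -> matches History
All 7 rows appear; 2 have NULL course.

SQL:
SELECT a.student, b.title AS course
FROM enrollments a
LEFT JOIN courses b ON a.course_id = b.id

Result:
student | course       
--------+--------------
Ivan    | NULL         
Pete    | Discrete Math
Iris    | History      
Uma     | NULL         
Helen   | Discrete Math
Aaron   | History      
Dana    | History      


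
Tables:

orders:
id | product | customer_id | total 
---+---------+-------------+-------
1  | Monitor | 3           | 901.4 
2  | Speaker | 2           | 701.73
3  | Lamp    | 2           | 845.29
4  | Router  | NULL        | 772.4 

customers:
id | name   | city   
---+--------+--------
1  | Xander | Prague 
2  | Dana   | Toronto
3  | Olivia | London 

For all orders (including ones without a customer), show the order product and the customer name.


LEFT JOIN keeps every row from orders (the left table); where customer_id has no match in customers, the customer columns become NULL. Walk through each order:
  - order 1 (Monitor): customer_id=3 -> matches Olivia
  - order 2 (Speaker): customer_id=2 -> matches Dana
  - order 3 (Lamp): customer_id=2 -> matches Dana
  - order 4 (Router): customer_id=NULL, no match -> kept with NULL
All 4 rows appear; 1 has NULL customer.

SQL:
SELECT a.product, b.name AS customer
FROM orders a
LEFT JOIN customers b ON a.customer_id = b.id

Result:
product | customer
--------+---------
Monitor | Olivia  
Speaker | Dana    
Lamp    | Dana    
Router  | NULL    


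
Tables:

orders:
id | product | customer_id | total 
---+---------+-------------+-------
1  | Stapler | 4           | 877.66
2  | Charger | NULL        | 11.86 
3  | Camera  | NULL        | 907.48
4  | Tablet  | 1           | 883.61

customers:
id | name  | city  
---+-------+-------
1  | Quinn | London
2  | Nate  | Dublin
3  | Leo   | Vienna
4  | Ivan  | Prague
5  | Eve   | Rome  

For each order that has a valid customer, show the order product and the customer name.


INNER JOIN keeps only orders rows whose customer_id matches an id in customers. Walk through each order:
  - order 1 (Stapler): customer_id=4 -> matches Ivan
  - order 2 (Charger): customer_id=NULL, no match -> dropped
  - order 3 (Camera): customer_id=NULL, no match -> dropped
  - order 4 (Tablet): customer_id=1 -> matches Quinn
So 2 of 4 rows are dropped.

SQL:
SELECT a.product, b.name AS customer
FROM orders a
INNER JOIN customers b ON a.customer_id = b.id

Result:
product | customer
--------+---------
Stapler | Ivan    
Tablet  | Quinn   


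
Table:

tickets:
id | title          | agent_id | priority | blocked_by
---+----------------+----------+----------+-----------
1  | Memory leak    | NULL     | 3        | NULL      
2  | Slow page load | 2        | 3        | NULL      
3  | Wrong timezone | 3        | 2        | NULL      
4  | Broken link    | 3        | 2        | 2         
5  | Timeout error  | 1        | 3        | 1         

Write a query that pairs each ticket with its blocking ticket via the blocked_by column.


This is a self-join: tickets is joined to a second copy of itself, matching each row's blocked_by to another row's id. Use LEFT JOIN so rows with blocked_by=NULL are kept.
  - ticket 1 (Memory leak): blocked_by=NULL -> NULL
  - ticket 2 (Slow page load): blocked_by=NULL -> NULL
  - ticket 3 (Wrong timezone): blocked_by=NULL -> NULL
  - ticket 4 (Broken link): blocked_by=2 -> Slow page load
  - ticket 5 (Timeout error): blocked_by=1 -> Memory leak

SQL:
SELECT a.title AS item, b.title AS blocked_by
FROM tickets a
LEFT JOIN tickets b ON a.blocked_by = b.id

Result:
item           | blocked_by    
---------------+---------------
Memory leak    | NULL          
Slow page load | NULL          
Wrong timezone | NULL          
Broken link    | Slow page load
Timeout error  | Memory leak   


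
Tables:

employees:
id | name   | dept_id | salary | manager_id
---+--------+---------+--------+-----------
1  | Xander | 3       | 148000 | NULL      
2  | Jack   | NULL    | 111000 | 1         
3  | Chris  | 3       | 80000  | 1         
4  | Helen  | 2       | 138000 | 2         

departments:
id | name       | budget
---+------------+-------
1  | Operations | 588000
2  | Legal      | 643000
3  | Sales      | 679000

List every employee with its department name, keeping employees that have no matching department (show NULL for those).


LEFT JOIN keeps every row from employees (the left table); where dept_id has no match in departments, the department columns become NULL. Walk through each employee:
  - employee 1 (Xander): dept_id=3 -> matches Sales
  - employee 2 (Jack): dept_id=NULL, no match -> kept with NULL
  - employee 3 (Chris): dept_id=3 -> matches Sales
  - employee 4 (Helen): dept_id=2 -> matches Legal
All 4 rows appear; 1 has NULL department.

SQL:
SELECT a.name, b.name AS department
FROM employees a
LEFT JOIN departments b ON a.dept_id = b.id

Result:
name   | department
-------+-----------
Xander | Sales     
Jack   | NULL      
Chris  | Sales     
Helen  | Legal     
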